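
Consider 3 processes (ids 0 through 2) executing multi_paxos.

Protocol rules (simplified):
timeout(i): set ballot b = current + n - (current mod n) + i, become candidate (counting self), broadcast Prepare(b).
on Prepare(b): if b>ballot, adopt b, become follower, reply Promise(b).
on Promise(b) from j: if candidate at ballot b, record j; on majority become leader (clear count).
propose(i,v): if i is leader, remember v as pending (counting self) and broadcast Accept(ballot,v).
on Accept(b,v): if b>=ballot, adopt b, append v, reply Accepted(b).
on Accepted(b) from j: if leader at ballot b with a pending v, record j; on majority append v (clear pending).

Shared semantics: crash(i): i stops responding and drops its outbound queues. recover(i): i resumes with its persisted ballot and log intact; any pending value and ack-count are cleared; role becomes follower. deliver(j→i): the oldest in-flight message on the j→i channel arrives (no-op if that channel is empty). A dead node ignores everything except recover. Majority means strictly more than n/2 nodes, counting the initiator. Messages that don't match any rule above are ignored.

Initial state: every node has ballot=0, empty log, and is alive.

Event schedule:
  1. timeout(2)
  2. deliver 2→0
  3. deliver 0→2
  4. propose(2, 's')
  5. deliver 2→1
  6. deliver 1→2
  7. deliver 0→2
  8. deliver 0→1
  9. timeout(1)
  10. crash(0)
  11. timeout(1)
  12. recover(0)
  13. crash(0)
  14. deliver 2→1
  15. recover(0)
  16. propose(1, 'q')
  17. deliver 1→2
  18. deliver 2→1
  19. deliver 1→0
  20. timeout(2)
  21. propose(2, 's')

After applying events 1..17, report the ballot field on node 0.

5

[1] timeout(2) → N2(cand b5 [-])
[2] deliver 2→0 → N0(foll b5 [-])
[3] deliver 0→2 → N2(lead b5 [-])
[4] propose(2,'s') → ∅
[5] deliver 2→1 → N1(foll b5 [-])
[6] deliver 1→2 → ∅
[7] deliver 0→2 → ∅
[8] deliver 0→1 → ∅
[9] timeout(1) → N1(cand b7 [-])
[10] crash(0) → N0(✗foll b5 [-])
[11] timeout(1) → N1(cand b10 [-])
[12] recover(0) → N0(foll b5 [-])
[13] crash(0) → N0(✗foll b5 [-])
[14] deliver 2→1 → ∅
[15] recover(0) → N0(foll b5 [-])
[16] propose(1,'q') → ∅
[17] deliver 1→2 → N2(foll b7 [-])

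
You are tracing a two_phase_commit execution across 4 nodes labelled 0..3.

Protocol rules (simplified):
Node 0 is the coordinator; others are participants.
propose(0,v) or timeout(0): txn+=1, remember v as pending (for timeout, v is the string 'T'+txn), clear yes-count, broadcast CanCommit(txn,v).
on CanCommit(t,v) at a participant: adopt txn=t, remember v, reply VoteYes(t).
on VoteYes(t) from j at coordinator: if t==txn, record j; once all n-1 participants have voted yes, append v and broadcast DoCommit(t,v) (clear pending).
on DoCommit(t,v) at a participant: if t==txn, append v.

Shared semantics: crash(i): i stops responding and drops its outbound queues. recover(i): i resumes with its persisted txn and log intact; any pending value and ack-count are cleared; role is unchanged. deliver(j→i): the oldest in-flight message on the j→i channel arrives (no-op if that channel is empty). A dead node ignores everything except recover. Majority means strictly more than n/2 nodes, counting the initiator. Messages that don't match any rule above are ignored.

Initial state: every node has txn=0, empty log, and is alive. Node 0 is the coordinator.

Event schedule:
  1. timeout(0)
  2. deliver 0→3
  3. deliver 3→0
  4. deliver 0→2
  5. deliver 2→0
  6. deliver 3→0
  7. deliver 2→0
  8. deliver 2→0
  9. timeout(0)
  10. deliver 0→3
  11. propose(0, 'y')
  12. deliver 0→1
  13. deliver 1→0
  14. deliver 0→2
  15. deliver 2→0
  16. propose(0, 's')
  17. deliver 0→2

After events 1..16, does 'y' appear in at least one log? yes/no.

no

e1 timeout(0): 0[coor,t=1,-]
e2 deliver 0→3: 3[part,t=1,-]
e3 deliver 3→0: ·
e4 deliver 0→2: 2[part,t=1,-]
e5 deliver 2→0: ·
e6 deliver 3→0: ·
e7 deliver 2→0: ·
e8 deliver 2→0: ·
e9 timeout(0): 0[coor,t=2,-]
e10 deliver 0→3: 3[part,t=2,-]
e11 propose(0,'y'): 0[coor,t=3,-]
e12 deliver 0→1: 1[part,t=1,-]
e13 deliver 1→0: ·
e14 deliver 0→2: 2[part,t=2,-]
e15 deliver 2→0: ·
e16 propose(0,'s'): 0[coor,t=4,-]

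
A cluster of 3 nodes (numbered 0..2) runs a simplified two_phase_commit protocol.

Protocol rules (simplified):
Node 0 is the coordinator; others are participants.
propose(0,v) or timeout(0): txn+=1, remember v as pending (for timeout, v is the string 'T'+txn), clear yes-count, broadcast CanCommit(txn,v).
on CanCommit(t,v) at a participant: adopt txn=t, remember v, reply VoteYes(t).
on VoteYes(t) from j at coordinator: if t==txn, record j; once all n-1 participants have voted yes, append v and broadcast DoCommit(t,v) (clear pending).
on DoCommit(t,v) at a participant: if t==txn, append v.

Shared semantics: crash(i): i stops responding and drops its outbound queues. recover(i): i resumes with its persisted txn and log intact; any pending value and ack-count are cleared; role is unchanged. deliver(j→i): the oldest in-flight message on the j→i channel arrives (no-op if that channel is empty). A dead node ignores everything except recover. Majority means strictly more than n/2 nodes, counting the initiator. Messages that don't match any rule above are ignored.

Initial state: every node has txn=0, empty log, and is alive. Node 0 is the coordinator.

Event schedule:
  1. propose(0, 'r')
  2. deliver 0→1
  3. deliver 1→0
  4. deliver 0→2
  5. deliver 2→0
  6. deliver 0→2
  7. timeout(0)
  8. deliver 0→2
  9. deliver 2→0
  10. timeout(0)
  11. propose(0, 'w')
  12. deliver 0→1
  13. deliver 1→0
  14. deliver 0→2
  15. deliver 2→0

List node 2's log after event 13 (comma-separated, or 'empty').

e1 propose(0,'r'): 0[coor,t=1,-]
e2 deliver 0→1: 1[part,t=1,-]
e3 deliver 1→0: ·
e4 deliver 0→2: 2[part,t=1,-]
e5 deliver 2→0: 0[coor,t=1,r]
e6 deliver 0→2: 2[part,t=1,r]
e7 timeout(0): 0[coor,t=2,r]
e8 deliver 0→2: 2[part,t=2,r]
e9 deliver 2→0: ·
e10 timeout(0): 0[coor,t=3,r]
e11 propose(0,'w'): 0[coor,t=4,r]
e12 deliver 0→1: 1[part,t=1,r]
e13 deliver 1→0: ·

r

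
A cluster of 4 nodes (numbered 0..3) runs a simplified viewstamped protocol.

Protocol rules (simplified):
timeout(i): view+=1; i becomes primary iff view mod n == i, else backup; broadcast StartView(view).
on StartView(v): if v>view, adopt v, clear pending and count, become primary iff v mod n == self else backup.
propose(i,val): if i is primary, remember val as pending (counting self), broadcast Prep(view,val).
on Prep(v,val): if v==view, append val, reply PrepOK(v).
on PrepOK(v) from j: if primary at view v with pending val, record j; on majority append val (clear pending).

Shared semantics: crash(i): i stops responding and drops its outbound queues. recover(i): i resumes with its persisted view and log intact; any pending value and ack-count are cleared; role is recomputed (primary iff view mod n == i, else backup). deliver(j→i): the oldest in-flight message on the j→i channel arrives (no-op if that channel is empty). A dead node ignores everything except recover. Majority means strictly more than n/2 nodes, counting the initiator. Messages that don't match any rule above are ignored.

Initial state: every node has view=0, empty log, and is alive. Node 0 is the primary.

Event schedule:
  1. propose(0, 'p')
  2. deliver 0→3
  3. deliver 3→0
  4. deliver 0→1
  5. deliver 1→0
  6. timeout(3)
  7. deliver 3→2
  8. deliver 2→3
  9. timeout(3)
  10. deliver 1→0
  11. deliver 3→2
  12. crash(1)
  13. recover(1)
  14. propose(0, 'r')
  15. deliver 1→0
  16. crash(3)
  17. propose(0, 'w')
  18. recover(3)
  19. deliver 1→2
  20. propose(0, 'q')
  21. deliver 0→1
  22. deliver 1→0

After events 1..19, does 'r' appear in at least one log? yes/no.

no

e1 propose(0,'p'): ·
e2 deliver 0→3: 3[back,v=0,p]
e3 deliver 3→0: ·
e4 deliver 0→1: 1[back,v=0,p]
e5 deliver 1→0: 0[prim,v=0,p]
e6 timeout(3): 3[back,v=1,p]
e7 deliver 3→2: 2[back,v=1,-]
e8 deliver 2→3: ·
e9 timeout(3): 3[back,v=2,p]
e10 deliver 1→0: ·
e11 deliver 3→2: 2[prim,v=2,-]
e12 crash(1): 1[✗back,v=0,p]
e13 recover(1): 1[back,v=0,p]
e14 propose(0,'r'): ·
e15 deliver 1→0: ·
e16 crash(3): 3[✗back,v=2,p]
e17 propose(0,'w'): ·
e18 recover(3): 3[back,v=2,p]
e19 deliver 1→2: ·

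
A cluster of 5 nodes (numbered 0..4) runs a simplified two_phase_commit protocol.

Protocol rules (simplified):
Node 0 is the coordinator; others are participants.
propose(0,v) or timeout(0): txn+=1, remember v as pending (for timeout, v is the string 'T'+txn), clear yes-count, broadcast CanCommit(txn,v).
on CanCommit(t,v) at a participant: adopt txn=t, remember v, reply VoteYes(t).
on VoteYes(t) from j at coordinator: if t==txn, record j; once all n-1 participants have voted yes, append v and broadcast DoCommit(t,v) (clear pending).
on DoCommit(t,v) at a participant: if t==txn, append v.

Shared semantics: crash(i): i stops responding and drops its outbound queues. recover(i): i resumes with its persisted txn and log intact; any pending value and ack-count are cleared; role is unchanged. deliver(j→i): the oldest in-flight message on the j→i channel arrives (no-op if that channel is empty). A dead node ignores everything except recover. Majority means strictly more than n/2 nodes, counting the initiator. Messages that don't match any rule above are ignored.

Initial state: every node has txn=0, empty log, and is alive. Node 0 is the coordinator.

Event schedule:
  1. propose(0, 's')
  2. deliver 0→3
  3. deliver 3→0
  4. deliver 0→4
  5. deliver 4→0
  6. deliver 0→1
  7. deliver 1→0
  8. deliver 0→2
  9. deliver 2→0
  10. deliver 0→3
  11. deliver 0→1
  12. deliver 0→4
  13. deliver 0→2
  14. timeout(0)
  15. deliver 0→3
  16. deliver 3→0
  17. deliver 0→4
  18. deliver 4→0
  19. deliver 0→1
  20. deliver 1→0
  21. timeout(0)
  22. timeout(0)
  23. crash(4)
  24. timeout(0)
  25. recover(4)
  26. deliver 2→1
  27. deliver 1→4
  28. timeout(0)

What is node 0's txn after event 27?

e1 propose(0,'s'): 0[coor,t=1,-]
e2 deliver 0→3: 3[part,t=1,-]
e3 deliver 3→0: ·
e4 deliver 0→4: 4[part,t=1,-]
e5 deliver 4→0: ·
e6 deliver 0→1: 1[part,t=1,-]
e7 deliver 1→0: ·
e8 deliver 0→2: 2[part,t=1,-]
e9 deliver 2→0: 0[coor,t=1,s]
e10 deliver 0→3: 3[part,t=1,s]
e11 deliver 0→1: 1[part,t=1,s]
e12 deliver 0→4: 4[part,t=1,s]
e13 deliver 0→2: 2[part,t=1,s]
e14 timeout(0): 0[coor,t=2,s]
e15 deliver 0→3: 3[part,t=2,s]
e16 deliver 3→0: ·
e17 deliver 0→4: 4[part,t=2,s]
e18 deliver 4→0: ·
e19 deliver 0→1: 1[part,t=2,s]
e20 deliver 1→0: ·
e21 timeout(0): 0[coor,t=3,s]
e22 timeout(0): 0[coor,t=4,s]
e23 crash(4): 4[✗part,t=2,s]
e24 timeout(0): 0[coor,t=5,s]
e25 recover(4): 4[part,t=2,s]
e26 deliver 2→1: ·
e27 deliver 1→4: ·

5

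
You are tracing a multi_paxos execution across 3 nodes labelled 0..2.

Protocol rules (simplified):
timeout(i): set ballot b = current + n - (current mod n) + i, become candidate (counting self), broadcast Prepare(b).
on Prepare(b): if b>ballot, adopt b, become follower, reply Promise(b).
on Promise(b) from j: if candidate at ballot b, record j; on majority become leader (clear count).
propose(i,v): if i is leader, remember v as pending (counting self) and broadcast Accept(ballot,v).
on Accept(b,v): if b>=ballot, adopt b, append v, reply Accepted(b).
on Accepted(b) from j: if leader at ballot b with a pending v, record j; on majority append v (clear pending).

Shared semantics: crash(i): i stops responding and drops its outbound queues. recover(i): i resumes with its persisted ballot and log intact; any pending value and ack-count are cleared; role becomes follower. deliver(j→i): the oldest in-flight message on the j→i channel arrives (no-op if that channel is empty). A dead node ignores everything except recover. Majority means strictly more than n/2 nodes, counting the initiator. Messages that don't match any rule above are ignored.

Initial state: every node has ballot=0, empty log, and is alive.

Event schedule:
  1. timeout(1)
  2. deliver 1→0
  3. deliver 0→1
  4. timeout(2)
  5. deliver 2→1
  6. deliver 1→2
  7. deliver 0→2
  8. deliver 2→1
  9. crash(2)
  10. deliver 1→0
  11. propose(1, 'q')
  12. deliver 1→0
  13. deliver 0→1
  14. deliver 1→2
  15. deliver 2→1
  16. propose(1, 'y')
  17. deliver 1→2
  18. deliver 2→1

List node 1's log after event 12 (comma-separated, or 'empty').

empty

e1 timeout(1): 1[cand,b=4,-]
e2 deliver 1→0: 0[foll,b=4,-]
e3 deliver 0→1: 1[lead,b=4,-]
e4 timeout(2): 2[cand,b=5,-]
e5 deliver 2→1: 1[foll,b=5,-]
e6 deliver 1→2: ·
e7 deliver 0→2: ·
e8 deliver 2→1: ·
e9 crash(2): 2[✗cand,b=5,-]
e10 deliver 1→0: ·
e11 propose(1,'q'): ·
e12 deliver 1→0: ·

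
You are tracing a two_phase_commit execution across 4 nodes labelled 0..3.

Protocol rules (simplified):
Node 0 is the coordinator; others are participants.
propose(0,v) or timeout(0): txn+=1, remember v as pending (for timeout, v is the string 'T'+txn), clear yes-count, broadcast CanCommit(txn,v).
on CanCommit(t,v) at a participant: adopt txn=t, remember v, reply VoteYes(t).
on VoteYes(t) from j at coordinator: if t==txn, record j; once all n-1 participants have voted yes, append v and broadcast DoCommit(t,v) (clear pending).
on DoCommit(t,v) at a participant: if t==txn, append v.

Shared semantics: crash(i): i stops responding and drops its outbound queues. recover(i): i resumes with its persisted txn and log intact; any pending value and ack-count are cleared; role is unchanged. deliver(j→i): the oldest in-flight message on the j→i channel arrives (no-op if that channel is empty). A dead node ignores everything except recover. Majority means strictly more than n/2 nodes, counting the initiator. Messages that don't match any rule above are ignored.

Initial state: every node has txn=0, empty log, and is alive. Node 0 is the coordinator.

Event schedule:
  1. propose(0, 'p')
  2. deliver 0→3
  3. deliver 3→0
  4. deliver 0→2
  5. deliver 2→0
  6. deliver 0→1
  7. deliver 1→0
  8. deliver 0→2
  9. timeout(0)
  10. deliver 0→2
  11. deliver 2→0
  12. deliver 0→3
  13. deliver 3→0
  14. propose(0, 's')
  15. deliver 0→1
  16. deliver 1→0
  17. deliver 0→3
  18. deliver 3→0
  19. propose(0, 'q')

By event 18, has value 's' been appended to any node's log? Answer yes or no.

no

after 1 — propose(0,'p'): n0:coor/t1/[-]
after 2 — deliver 0→3: n3:part/t1/[-]
after 3 — deliver 3→0: ·
after 4 — deliver 0→2: n2:part/t1/[-]
after 5 — deliver 2→0: ·
after 6 — deliver 0→1: n1:part/t1/[-]
after 7 — deliver 1→0: n0:coor/t1/[p]
after 8 — deliver 0→2: n2:part/t1/[p]
after 9 — timeout(0): n0:coor/t2/[p]
after 10 — deliver 0→2: n2:part/t2/[p]
after 11 — deliver 2→0: ·
after 12 — deliver 0→3: n3:part/t1/[p]
after 13 — deliver 3→0: ·
after 14 — propose(0,'s'): n0:coor/t3/[p]
after 15 — deliver 0→1: n1:part/t1/[p]
after 16 — deliver 1→0: ·
after 17 — deliver 0→3: n3:part/t2/[p]
after 18 — deliver 3→0: ·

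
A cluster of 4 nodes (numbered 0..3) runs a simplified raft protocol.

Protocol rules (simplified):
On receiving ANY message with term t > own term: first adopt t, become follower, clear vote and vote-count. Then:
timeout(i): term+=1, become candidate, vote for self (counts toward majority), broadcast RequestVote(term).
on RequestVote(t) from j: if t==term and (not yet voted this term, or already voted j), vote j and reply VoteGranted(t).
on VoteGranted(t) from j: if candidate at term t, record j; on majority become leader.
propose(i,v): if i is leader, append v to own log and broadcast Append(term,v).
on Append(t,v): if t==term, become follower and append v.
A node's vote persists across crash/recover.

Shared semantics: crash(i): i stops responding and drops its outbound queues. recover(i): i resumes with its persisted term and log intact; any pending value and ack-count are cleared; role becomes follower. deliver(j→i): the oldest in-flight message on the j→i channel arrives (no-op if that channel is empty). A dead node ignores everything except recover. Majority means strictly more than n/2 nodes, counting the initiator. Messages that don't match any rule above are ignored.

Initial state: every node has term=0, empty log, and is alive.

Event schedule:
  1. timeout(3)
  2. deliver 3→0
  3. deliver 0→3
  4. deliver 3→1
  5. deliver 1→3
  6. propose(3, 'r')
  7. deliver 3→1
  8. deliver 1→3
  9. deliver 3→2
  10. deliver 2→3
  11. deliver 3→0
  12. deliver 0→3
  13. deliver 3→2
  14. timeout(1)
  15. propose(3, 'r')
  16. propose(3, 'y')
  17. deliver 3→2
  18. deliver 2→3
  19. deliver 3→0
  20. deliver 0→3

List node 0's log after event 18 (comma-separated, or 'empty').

[1] timeout(3) → N3(cand t1 [-])
[2] deliver 3→0 → N0(foll t1 [-])
[3] deliver 0→3 → ∅
[4] deliver 3→1 → N1(foll t1 [-])
[5] deliver 1→3 → N3(lead t1 [-])
[6] propose(3,'r') → N3(lead t1 [r])
[7] deliver 3→1 → N1(foll t1 [r])
[8] deliver 1→3 → ∅
[9] deliver 3→2 → N2(foll t1 [-])
[10] deliver 2→3 → ∅
[11] deliver 3→0 → N0(foll t1 [r])
[12] deliver 0→3 → ∅
[13] deliver 3→2 → N2(foll t1 [r])
[14] timeout(1) → N1(cand t2 [r])
[15] propose(3,'r') → N3(lead t1 [r,r])
[16] propose(3,'y') → N3(lead t1 [r,r,y])
[17] deliver 3→2 → N2(foll t1 [r,r])
[18] deliver 2→3 → ∅

r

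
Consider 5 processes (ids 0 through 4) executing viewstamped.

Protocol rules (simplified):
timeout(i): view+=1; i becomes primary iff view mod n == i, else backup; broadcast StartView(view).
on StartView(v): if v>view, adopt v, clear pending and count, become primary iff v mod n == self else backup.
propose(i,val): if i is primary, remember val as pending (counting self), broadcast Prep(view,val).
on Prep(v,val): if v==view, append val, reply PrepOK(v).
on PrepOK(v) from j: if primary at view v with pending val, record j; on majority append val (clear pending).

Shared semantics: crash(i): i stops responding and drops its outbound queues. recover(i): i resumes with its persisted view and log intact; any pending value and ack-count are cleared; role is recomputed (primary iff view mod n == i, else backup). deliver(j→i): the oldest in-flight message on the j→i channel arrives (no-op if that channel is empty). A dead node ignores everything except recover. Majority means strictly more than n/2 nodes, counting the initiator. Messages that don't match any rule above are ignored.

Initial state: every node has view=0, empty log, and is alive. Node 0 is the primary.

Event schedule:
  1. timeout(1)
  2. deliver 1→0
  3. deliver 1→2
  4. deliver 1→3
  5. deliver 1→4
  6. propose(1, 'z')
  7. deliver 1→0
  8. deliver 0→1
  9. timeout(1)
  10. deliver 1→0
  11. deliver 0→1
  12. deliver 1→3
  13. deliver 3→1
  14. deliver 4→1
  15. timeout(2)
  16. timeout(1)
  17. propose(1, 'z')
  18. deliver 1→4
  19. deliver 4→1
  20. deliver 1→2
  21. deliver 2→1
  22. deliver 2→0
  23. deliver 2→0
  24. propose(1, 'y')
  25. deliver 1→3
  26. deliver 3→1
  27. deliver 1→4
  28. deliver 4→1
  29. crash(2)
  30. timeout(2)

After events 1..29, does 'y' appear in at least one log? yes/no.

step 1 timeout(1): 1={prim,v=1,log=-}
step 2 deliver 1→0: 0={back,v=1,log=-}
step 3 deliver 1→2: 2={back,v=1,log=-}
step 4 deliver 1→3: 3={back,v=1,log=-}
step 5 deliver 1→4: 4={back,v=1,log=-}
step 6 propose(1,'z'): —
step 7 deliver 1→0: 0={back,v=1,log=z}
step 8 deliver 0→1: —
step 9 timeout(1): 1={back,v=2,log=-}
step 10 deliver 1→0: 0={back,v=2,log=z}
step 11 deliver 0→1: —
step 12 deliver 1→3: 3={back,v=1,log=z}
step 13 deliver 3→1: —
step 14 deliver 4→1: —
step 15 timeout(2): 2={prim,v=2,log=-}
step 16 timeout(1): 1={back,v=3,log=-}
step 17 propose(1,'z'): —
step 18 deliver 1→4: 4={back,v=1,log=z}
step 19 deliver 4→1: —
step 20 deliver 1→2: —
step 21 deliver 2→1: —
step 22 deliver 2→0: —
step 23 deliver 2→0: —
step 24 propose(1,'y'): —
step 25 deliver 1→3: 3={back,v=2,log=z}
step 26 deliver 3→1: —
step 27 deliver 1→4: 4={back,v=2,log=z}
step 28 deliver 4→1: —
step 29 crash(2): 2={✗prim,v=2,log=-}

no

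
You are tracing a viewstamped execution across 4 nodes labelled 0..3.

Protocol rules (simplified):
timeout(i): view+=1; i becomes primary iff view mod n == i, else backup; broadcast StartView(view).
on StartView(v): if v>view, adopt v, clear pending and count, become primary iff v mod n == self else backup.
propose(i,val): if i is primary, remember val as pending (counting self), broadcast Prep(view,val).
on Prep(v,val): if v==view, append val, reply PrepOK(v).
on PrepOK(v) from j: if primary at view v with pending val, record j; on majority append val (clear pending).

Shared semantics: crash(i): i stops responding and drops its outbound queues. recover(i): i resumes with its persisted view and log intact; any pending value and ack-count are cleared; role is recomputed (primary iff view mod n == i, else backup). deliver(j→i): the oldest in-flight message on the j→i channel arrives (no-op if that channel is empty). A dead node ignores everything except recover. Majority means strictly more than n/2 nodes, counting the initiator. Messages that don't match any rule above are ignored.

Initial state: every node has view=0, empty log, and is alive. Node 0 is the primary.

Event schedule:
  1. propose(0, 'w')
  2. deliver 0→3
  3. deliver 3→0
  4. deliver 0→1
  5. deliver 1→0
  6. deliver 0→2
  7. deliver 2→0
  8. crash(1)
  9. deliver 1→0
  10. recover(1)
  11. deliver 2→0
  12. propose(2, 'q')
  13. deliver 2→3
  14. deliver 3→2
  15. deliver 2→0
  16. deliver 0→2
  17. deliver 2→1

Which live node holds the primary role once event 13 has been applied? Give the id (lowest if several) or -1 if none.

0

step 1 propose(0,'w'): —
step 2 deliver 0→3: 3={back,v=0,log=w}
step 3 deliver 3→0: —
step 4 deliver 0→1: 1={back,v=0,log=w}
step 5 deliver 1→0: 0={prim,v=0,log=w}
step 6 deliver 0→2: 2={back,v=0,log=w}
step 7 deliver 2→0: —
step 8 crash(1): 1={✗back,v=0,log=w}
step 9 deliver 1→0: —
step 10 recover(1): 1={back,v=0,log=w}
step 11 deliver 2→0: —
step 12 propose(2,'q'): —
step 13 deliver 2→3: —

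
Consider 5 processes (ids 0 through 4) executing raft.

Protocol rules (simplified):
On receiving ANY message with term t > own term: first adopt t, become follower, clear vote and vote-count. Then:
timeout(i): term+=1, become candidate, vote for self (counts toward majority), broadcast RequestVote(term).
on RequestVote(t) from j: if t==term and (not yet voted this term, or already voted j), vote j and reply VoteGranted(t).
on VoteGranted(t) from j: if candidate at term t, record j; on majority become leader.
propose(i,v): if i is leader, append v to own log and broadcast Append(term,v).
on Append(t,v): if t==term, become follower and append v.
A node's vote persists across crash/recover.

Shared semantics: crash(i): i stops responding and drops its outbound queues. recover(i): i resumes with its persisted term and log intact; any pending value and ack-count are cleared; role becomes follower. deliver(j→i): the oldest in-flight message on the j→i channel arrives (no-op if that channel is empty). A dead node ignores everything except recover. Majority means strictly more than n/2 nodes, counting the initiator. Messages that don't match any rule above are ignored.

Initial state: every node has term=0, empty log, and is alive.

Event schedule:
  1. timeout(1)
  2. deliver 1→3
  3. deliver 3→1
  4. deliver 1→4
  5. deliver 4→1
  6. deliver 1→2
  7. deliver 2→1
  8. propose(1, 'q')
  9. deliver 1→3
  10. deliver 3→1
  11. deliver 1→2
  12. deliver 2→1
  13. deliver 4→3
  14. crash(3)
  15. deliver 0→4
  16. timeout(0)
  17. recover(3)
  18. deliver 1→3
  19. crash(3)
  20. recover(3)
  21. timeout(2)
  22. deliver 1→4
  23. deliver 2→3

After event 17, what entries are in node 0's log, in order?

[1] timeout(1) → N1(cand t1 [-])
[2] deliver 1→3 → N3(foll t1 [-])
[3] deliver 3→1 → ∅
[4] deliver 1→4 → N4(foll t1 [-])
[5] deliver 4→1 → N1(lead t1 [-])
[6] deliver 1→2 → N2(foll t1 [-])
[7] deliver 2→1 → ∅
[8] propose(1,'q') → N1(lead t1 [q])
[9] deliver 1→3 → N3(foll t1 [q])
[10] deliver 3→1 → ∅
[11] deliver 1→2 → N2(foll t1 [q])
[12] deliver 2→1 → ∅
[13] deliver 4→3 → ∅
[14] crash(3) → N3(✗foll t1 [q])
[15] deliver 0→4 → ∅
[16] timeout(0) → N0(cand t1 [-])
[17] recover(3) → N3(foll t1 [q])

empty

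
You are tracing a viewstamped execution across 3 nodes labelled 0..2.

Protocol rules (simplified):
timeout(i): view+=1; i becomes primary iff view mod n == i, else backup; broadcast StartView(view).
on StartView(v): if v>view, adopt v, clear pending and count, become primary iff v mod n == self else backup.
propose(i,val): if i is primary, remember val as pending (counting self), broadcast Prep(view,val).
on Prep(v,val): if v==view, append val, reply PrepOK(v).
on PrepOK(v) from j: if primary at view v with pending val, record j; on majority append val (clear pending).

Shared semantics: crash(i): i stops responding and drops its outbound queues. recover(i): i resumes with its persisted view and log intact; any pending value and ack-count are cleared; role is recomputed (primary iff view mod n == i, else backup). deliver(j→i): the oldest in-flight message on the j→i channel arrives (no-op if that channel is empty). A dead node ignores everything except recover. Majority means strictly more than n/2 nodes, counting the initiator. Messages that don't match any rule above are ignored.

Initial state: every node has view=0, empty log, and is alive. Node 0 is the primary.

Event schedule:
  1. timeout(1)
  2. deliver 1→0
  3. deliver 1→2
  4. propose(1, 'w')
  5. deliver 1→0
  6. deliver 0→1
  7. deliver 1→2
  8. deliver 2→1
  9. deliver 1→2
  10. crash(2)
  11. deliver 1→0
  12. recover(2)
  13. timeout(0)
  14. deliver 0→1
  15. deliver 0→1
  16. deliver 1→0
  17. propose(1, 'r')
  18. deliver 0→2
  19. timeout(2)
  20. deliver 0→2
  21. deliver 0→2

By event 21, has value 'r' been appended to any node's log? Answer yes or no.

no

[1] timeout(1) → N1(prim v1 [-])
[2] deliver 1→0 → N0(back v1 [-])
[3] deliver 1→2 → N2(back v1 [-])
[4] propose(1,'w') → ∅
[5] deliver 1→0 → N0(back v1 [w])
[6] deliver 0→1 → N1(prim v1 [w])
[7] deliver 1→2 → N2(back v1 [w])
[8] deliver 2→1 → ∅
[9] deliver 1→2 → ∅
[10] crash(2) → N2(✗back v1 [w])
[11] deliver 1→0 → ∅
[12] recover(2) → N2(back v1 [w])
[13] timeout(0) → N0(back v2 [w])
[14] deliver 0→1 → N1(back v2 [w])
[15] deliver 0→1 → ∅
[16] deliver 1→0 → ∅
[17] propose(1,'r') → ∅
[18] deliver 0→2 → N2(prim v2 [w])
[19] timeout(2) → N2(back v3 [w])
[20] deliver 0→2 → ∅
[21] deliver 0→2 → ∅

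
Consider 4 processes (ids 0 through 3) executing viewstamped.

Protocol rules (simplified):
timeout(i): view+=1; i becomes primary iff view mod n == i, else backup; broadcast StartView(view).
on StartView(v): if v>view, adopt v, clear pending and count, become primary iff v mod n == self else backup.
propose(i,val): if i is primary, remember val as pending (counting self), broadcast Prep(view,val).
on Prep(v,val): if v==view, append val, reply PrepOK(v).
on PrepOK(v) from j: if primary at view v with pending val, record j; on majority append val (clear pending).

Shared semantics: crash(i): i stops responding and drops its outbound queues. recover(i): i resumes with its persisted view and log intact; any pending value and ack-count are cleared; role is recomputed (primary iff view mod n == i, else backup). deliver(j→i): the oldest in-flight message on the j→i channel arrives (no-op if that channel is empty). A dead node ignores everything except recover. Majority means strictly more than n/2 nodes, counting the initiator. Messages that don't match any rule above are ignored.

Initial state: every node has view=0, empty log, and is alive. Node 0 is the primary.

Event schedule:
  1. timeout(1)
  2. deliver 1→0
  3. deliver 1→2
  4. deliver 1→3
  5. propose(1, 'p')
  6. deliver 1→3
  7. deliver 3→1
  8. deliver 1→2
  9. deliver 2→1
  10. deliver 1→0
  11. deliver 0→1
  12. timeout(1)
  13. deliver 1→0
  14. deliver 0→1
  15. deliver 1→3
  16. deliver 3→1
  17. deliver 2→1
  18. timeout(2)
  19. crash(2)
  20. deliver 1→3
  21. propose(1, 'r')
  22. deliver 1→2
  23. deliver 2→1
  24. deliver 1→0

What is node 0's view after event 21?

2

[1] timeout(1) → N1(prim v1 [-])
[2] deliver 1→0 → N0(back v1 [-])
[3] deliver 1→2 → N2(back v1 [-])
[4] deliver 1→3 → N3(back v1 [-])
[5] propose(1,'p') → ∅
[6] deliver 1→3 → N3(back v1 [p])
[7] deliver 3→1 → ∅
[8] deliver 1→2 → N2(back v1 [p])
[9] deliver 2→1 → N1(prim v1 [p])
[10] deliver 1→0 → N0(back v1 [p])
[11] deliver 0→1 → ∅
[12] timeout(1) → N1(back v2 [p])
[13] deliver 1→0 → N0(back v2 [p])
[14] deliver 0→1 → ∅
[15] deliver 1→3 → N3(back v2 [p])
[16] deliver 3→1 → ∅
[17] deliver 2→1 → ∅
[18] timeout(2) → N2(prim v2 [p])
[19] crash(2) → N2(✗prim v2 [p])
[20] deliver 1→3 → ∅
[21] propose(1,'r') → ∅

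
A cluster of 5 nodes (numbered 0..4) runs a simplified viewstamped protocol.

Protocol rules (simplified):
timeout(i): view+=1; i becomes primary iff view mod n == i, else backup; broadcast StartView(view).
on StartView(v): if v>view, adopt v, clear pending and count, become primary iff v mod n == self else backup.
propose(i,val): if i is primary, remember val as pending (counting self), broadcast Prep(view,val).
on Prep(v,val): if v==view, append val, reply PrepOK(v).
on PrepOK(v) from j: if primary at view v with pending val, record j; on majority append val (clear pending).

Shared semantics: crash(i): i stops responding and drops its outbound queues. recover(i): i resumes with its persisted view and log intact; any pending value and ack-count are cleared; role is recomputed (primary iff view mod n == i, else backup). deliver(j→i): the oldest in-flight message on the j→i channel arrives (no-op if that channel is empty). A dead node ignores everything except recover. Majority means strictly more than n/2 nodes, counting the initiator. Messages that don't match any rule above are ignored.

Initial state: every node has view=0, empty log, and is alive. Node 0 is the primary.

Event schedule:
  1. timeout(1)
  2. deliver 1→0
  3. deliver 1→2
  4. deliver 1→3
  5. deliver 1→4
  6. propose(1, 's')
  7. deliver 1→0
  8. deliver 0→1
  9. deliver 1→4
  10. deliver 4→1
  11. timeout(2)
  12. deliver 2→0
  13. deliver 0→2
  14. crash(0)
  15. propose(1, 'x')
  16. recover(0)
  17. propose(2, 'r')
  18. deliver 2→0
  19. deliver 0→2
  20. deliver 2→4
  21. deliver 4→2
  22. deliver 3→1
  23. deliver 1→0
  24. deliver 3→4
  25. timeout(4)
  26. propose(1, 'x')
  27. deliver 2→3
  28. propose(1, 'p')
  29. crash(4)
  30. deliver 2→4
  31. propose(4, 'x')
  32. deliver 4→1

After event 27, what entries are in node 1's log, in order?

1. timeout(1):  <1:prim v1 ->
2. deliver 1→0:  <0:back v1 ->
3. deliver 1→2:  <2:back v1 ->
4. deliver 1→3:  <3:back v1 ->
5. deliver 1→4:  <4:back v1 ->
6. propose(1,'s'):  nop
7. deliver 1→0:  <0:back v1 s>
8. deliver 0→1:  nop
9. deliver 1→4:  <4:back v1 s>
10. deliver 4→1:  <1:prim v1 s>
11. timeout(2):  <2:prim v2 ->
12. deliver 2→0:  <0:back v2 s>
13. deliver 0→2:  nop
14. crash(0):  <0:✗back v2 s>
15. propose(1,'x'):  nop
16. recover(0):  <0:back v2 s>
17. propose(2,'r'):  nop
18. deliver 2→0:  <0:back v2 s,r>
19. deliver 0→2:  nop
20. deliver 2→4:  <4:back v2 s>
21. deliver 4→2:  nop
22. deliver 3→1:  nop
23. deliver 1→0:  nop
24. deliver 3→4:  nop
25. timeout(4):  <4:back v3 s>
26. propose(1,'x'):  nop
27. deliver 2→3:  <3:back v2 ->

s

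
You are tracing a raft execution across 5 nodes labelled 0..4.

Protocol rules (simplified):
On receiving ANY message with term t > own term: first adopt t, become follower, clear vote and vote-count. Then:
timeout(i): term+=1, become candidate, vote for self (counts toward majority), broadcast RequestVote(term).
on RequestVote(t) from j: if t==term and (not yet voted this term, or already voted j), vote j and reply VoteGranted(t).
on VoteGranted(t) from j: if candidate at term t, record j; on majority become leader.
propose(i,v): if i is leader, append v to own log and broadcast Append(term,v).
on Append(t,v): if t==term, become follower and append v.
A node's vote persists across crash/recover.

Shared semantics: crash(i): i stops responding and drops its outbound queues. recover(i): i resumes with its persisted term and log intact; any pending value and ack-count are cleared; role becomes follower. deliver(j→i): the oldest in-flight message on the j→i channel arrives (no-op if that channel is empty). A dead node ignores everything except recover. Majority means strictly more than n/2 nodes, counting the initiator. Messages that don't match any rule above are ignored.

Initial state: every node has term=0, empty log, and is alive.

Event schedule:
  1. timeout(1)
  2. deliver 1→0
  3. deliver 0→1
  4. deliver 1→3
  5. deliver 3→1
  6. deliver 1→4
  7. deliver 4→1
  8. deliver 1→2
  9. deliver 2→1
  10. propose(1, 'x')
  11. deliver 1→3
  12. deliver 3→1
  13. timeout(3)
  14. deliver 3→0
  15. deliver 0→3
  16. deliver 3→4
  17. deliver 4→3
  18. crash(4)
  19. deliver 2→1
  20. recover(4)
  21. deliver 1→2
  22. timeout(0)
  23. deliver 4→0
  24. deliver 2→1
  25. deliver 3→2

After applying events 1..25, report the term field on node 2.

2

[1] timeout(1) → N1(cand t1 [-])
[2] deliver 1→0 → N0(foll t1 [-])
[3] deliver 0→1 → ∅
[4] deliver 1→3 → N3(foll t1 [-])
[5] deliver 3→1 → N1(lead t1 [-])
[6] deliver 1→4 → N4(foll t1 [-])
[7] deliver 4→1 → ∅
[8] deliver 1→2 → N2(foll t1 [-])
[9] deliver 2→1 → ∅
[10] propose(1,'x') → N1(lead t1 [x])
[11] deliver 1→3 → N3(foll t1 [x])
[12] deliver 3→1 → ∅
[13] timeout(3) → N3(cand t2 [x])
[14] deliver 3→0 → N0(foll t2 [-])
[15] deliver 0→3 → ∅
[16] deliver 3→4 → N4(foll t2 [-])
[17] deliver 4→3 → N3(lead t2 [x])
[18] crash(4) → N4(✗foll t2 [-])
[19] deliver 2→1 → ∅
[20] recover(4) → N4(foll t2 [-])
[21] deliver 1→2 → N2(foll t1 [x])
[22] timeout(0) → N0(cand t3 [-])
[23] deliver 4→0 → ∅
[24] deliver 2→1 → ∅
[25] deliver 3→2 → N2(foll t2 [x])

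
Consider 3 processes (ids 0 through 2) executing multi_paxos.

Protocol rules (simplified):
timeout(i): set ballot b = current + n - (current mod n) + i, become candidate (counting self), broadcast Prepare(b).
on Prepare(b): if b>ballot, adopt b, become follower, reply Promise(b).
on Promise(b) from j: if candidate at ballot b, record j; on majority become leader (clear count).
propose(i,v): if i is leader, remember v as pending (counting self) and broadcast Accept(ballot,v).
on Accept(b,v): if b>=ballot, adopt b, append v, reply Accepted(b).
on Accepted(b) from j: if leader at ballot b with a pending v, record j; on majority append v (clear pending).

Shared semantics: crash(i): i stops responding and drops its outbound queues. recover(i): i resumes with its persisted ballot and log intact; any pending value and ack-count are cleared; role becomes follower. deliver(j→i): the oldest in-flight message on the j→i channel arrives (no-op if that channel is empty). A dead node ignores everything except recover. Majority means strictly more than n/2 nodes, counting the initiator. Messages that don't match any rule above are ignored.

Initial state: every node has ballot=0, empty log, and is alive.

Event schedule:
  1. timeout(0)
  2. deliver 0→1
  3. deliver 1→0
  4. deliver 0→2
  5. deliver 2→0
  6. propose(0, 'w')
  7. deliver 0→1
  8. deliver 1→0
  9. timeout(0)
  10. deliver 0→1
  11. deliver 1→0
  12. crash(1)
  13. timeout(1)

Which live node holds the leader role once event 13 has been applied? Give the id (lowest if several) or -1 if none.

after 1 — timeout(0): n0:cand/b3/[-]
after 2 — deliver 0→1: n1:foll/b3/[-]
after 3 — deliver 1→0: n0:lead/b3/[-]
after 4 — deliver 0→2: n2:foll/b3/[-]
after 5 — deliver 2→0: ·
after 6 — propose(0,'w'): ·
after 7 — deliver 0→1: n1:foll/b3/[w]
after 8 — deliver 1→0: n0:lead/b3/[w]
after 9 — timeout(0): n0:cand/b6/[w]
after 10 — deliver 0→1: n1:foll/b6/[w]
after 11 — deliver 1→0: n0:lead/b6/[w]
after 12 — crash(1): n1:✗foll/b6/[w]
after 13 — timeout(1): ·

0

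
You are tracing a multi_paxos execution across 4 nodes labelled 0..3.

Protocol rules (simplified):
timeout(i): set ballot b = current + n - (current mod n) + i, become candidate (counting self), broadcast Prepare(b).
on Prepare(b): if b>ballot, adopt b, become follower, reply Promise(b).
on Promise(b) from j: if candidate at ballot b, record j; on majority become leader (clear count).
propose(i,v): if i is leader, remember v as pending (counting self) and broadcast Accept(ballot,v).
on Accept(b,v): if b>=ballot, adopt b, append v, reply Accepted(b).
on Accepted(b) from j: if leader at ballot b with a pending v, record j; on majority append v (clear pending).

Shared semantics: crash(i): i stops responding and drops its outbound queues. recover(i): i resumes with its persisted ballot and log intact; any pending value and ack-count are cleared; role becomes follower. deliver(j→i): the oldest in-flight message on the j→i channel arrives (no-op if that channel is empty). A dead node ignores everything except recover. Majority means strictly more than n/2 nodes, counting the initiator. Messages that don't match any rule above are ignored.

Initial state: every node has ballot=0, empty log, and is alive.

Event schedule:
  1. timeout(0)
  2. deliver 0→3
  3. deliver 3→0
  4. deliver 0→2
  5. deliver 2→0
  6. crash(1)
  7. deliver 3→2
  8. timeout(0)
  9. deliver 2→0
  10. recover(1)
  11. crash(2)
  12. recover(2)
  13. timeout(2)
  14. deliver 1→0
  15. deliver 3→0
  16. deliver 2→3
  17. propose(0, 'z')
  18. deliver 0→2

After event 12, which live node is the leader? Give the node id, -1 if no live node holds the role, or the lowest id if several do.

after 1 — timeout(0): n0:cand/b4/[-]
after 2 — deliver 0→3: n3:foll/b4/[-]
after 3 — deliver 3→0: ·
after 4 — deliver 0→2: n2:foll/b4/[-]
after 5 — deliver 2→0: n0:lead/b4/[-]
after 6 — crash(1): n1:✗foll/b0/[-]
after 7 — deliver 3→2: ·
after 8 — timeout(0): n0:cand/b8/[-]
after 9 — deliver 2→0: ·
after 10 — recover(1): n1:foll/b0/[-]
after 11 — crash(2): n2:✗foll/b4/[-]
after 12 — recover(2): n2:foll/b4/[-]

-1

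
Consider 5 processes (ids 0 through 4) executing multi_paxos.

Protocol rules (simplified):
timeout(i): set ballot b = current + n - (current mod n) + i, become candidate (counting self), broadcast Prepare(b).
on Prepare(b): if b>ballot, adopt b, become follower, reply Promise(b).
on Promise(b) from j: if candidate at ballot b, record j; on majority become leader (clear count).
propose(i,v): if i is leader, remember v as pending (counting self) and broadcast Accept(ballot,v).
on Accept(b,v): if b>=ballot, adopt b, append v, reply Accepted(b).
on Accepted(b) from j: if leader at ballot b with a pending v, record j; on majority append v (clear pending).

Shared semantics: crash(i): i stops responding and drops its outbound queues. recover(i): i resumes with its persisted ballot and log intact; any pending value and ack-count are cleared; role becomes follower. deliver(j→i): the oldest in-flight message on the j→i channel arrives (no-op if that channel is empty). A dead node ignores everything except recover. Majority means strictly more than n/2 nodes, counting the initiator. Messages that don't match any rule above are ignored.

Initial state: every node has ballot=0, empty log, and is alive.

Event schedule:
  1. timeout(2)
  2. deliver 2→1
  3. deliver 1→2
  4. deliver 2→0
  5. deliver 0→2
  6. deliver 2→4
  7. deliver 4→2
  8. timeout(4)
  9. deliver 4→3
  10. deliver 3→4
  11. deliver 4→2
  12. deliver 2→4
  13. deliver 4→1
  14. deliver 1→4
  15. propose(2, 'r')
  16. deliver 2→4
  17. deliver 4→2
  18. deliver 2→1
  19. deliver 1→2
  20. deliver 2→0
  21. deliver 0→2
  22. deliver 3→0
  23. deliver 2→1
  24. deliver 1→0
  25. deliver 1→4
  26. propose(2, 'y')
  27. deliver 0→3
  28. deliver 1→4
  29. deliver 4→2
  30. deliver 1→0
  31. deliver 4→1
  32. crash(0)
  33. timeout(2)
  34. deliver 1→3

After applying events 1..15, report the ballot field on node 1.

after 1 — timeout(2): n2:cand/b7/[-]
after 2 — deliver 2→1: n1:foll/b7/[-]
after 3 — deliver 1→2: ·
after 4 — deliver 2→0: n0:foll/b7/[-]
after 5 — deliver 0→2: n2:lead/b7/[-]
after 6 — deliver 2→4: n4:foll/b7/[-]
after 7 — deliver 4→2: ·
after 8 — timeout(4): n4:cand/b14/[-]
after 9 — deliver 4→3: n3:foll/b14/[-]
after 10 — deliver 3→4: ·
after 11 — deliver 4→2: n2:foll/b14/[-]
after 12 — deliver 2→4: n4:lead/b14/[-]
after 13 — deliver 4→1: n1:foll/b14/[-]
after 14 — deliver 1→4: ·
after 15 — propose(2,'r'): ·

14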